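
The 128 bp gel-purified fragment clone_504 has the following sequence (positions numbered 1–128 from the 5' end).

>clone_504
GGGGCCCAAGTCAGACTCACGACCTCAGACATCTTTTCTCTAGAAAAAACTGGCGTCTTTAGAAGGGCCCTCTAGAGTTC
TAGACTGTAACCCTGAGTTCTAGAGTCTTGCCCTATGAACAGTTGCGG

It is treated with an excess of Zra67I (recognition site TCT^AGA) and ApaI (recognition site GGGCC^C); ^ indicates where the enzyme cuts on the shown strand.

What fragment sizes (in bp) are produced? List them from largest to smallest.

Zra67I sites (TCTAGA) start at positions 39, 71, 79, 99.
Zra67I cuts after base 3 of each site, so after positions 41, 73, 81, 101.
ApaI sites (GGGCCC) start at positions 2, 65.
ApaI cuts after base 5 of each site (before the last base), so after positions 6, 69.
Combined cut positions: 6, 41, 69, 73, 81, 101.
Linear molecule, 6 cuts → 7 fragments:
  1–6 → 6 bp
  7–41 → 35 bp
  42–69 → 28 bp
  70–73 → 4 bp
  74–81 → 8 bp
  82–101 → 20 bp
  102–128 → 27 bp
Sorted largest to smallest: 35, 28, 27, 20, 8, 6, 4 bp.

35, 28, 27, 20, 8, 6, 4 bp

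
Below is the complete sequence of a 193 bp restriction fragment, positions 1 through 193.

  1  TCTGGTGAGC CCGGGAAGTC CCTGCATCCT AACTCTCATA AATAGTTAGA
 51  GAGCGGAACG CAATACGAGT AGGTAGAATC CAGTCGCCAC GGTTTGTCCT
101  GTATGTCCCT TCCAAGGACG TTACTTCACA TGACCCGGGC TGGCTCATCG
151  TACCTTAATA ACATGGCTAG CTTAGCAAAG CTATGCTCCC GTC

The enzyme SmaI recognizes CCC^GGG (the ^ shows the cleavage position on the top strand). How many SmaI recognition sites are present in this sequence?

CCCGGG occurs starting at positions 10, 134.
SmaI cuts at 2 sites.

2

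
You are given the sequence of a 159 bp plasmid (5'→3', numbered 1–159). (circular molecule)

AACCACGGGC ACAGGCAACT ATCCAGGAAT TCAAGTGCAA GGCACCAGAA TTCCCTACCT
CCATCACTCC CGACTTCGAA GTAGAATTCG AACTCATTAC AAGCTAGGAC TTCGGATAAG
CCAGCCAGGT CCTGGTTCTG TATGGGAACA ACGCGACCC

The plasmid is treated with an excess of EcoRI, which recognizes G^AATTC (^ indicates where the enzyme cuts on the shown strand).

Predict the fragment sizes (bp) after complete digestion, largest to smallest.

102, 36, 21 bp

EcoRI sites (GAATTC) start at positions 27, 48, 84.
EcoRI cuts after the first base of each site, so after positions 27, 48, 84.
Circular molecule, 3 cuts → 3 fragments:
  28–48 → 21 bp
  49–84 → 36 bp
  85–159 then 1–27 → 75 + 27 = 102 bp
Sorted largest to smallest: 102, 36, 21 bp.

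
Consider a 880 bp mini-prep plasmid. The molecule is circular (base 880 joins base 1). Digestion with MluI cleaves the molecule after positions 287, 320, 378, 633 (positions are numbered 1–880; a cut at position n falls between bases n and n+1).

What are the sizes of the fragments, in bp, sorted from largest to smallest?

Circular molecule, 4 cuts → 4 fragments:
  320 − 287 = 33 bp
  378 − 320 = 58 bp
  633 − 378 = 255 bp
  wrap: 880 − 633 + 287 = 534 bp
Sorted largest to smallest: 534, 255, 58, 33 bp.

534, 255, 58, 33 bp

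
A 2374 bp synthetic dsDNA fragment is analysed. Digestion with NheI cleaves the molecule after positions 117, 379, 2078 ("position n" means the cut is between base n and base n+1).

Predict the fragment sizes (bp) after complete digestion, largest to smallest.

Linear molecule, 3 cuts → 4 fragments:
  117 − 0 = 117 bp
  379 − 117 = 262 bp
  2078 − 379 = 1699 bp
  2374 − 2078 = 296 bp
Sorted largest to smallest: 1699, 296, 262, 117 bp.

1699, 296, 262, 117 bp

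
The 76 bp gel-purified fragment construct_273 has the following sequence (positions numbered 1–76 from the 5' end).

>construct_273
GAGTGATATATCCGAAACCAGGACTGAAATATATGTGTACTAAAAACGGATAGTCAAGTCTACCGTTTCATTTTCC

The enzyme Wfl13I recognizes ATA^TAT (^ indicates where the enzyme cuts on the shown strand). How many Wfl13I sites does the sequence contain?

ATATAT occurs starting at positions 6, 29.
Wfl13I cuts at 2 sites.

2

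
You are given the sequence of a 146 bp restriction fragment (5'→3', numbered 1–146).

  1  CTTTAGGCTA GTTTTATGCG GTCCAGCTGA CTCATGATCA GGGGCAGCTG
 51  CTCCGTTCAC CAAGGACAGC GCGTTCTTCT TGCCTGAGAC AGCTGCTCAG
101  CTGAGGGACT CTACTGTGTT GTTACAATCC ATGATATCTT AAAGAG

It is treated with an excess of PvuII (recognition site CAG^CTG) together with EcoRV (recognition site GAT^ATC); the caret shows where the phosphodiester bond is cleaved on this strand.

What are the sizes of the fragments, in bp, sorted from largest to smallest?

45, 35, 26, 21, 11, 8 bp

PvuII sites (CAGCTG) start at positions 24, 45, 90, 98.
PvuII cuts after base 3 of each site, so after positions 26, 47, 92, 100.
The EcoRV site (GATATC) starts at position 133.
EcoRV cuts after base 3 of each site, so after position 135.
Combined cut positions: 26, 47, 92, 100, 135.
Linear molecule, 5 cuts → 6 fragments:
  1–26 → 26 bp
  27–47 → 21 bp
  48–92 → 45 bp
  93–100 → 8 bp
  101–135 → 35 bp
  136–146 → 11 bp
Sorted largest to smallest: 45, 35, 26, 21, 11, 8 bp.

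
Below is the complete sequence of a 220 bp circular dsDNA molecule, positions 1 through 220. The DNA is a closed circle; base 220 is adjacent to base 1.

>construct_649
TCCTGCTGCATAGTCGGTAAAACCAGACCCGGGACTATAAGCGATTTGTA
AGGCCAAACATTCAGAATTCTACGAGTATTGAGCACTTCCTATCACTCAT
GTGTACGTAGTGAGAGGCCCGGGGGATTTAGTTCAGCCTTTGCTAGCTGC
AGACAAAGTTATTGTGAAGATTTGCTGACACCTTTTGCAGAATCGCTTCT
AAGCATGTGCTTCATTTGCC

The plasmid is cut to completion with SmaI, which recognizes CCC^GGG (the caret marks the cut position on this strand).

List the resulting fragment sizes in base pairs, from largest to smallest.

SmaI sites (CCCGGG) start at positions 28, 118.
SmaI cuts after base 3 of each site, so after positions 30, 120.
Circular molecule, 2 cuts → 2 fragments:
  31–120 → 90 bp
  121–220 then 1–30 → 100 + 30 = 130 bp
Sorted largest to smallest: 130, 90 bp.

130, 90 bp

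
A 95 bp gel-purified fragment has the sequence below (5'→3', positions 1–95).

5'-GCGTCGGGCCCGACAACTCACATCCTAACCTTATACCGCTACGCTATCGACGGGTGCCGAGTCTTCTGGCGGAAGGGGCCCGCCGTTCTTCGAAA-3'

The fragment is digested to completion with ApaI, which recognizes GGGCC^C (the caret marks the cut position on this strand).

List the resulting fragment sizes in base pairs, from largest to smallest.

ApaI sites (GGGCCC) start at positions 6, 76.
ApaI cuts after base 5 of each site (before the last base), so after positions 10, 80.
Linear molecule, 2 cuts → 3 fragments:
  1–10 → 10 bp
  11–80 → 70 bp
  81–95 → 15 bp
Sorted largest to smallest: 70, 15, 10 bp.

70, 15, 10 bp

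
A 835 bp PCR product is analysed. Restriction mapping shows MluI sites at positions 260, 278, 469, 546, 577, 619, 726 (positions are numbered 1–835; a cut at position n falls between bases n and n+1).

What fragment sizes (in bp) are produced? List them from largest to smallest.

260, 191, 109, 107, 77, 42, 31, 18 bp

Linear molecule, 7 cuts → 8 fragments:
  260 − 0 = 260 bp
  278 − 260 = 18 bp
  469 − 278 = 191 bp
  546 − 469 = 77 bp
  577 − 546 = 31 bp
  619 − 577 = 42 bp
  726 − 619 = 107 bp
  835 − 726 = 109 bp
Sorted largest to smallest: 260, 191, 109, 107, 77, 42, 31, 18 bp.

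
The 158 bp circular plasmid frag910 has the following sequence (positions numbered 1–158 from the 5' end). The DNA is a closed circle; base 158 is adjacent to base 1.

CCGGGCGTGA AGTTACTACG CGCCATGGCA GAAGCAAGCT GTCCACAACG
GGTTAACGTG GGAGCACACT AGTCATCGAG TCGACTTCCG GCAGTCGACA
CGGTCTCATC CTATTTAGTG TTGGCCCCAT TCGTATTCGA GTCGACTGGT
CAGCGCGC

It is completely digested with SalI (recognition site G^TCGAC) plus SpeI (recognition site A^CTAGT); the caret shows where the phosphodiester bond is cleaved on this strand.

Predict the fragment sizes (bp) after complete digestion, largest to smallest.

SalI sites (GTCGAC) start at positions 80, 94, 141.
SalI cuts after the first base of each site, so after positions 80, 94, 141.
The SpeI site (ACTAGT) starts at position 68.
SpeI cuts after the first base of each site, so after position 68.
Combined cut positions: 68, 80, 94, 141.
Circular molecule, 4 cuts → 4 fragments:
  69–80 → 12 bp
  81–94 → 14 bp
  95–141 → 47 bp
  142–158 then 1–68 → 17 + 68 = 85 bp
Sorted largest to smallest: 85, 47, 14, 12 bp.

85, 47, 14, 12 bp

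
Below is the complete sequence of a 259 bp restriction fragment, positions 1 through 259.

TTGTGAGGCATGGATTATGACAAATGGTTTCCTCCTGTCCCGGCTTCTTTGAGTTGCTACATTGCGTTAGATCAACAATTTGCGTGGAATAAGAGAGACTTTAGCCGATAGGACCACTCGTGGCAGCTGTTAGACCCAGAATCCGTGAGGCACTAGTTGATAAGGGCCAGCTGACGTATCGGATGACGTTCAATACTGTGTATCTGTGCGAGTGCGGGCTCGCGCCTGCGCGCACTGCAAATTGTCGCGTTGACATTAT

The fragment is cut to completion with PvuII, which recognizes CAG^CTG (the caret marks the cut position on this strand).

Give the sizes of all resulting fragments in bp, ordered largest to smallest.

126, 89, 44 bp

PvuII sites (CAGCTG) start at positions 124, 168.
PvuII cuts after base 3 of each site, so after positions 126, 170.
Linear molecule, 2 cuts → 3 fragments:
  1–126 → 126 bp
  127–170 → 44 bp
  171–259 → 89 bp
Sorted largest to smallest: 126, 89, 44 bp.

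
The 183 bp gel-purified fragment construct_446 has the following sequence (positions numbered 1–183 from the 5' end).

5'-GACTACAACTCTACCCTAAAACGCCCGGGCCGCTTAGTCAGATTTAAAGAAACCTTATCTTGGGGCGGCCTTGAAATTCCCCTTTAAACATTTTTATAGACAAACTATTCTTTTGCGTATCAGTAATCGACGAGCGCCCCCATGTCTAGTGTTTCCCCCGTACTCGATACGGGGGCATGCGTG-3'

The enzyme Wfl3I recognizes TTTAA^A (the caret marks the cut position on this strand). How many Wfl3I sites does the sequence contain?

TTTAAA occurs starting at positions 43, 83.
Wfl3I cuts at 2 sites.

2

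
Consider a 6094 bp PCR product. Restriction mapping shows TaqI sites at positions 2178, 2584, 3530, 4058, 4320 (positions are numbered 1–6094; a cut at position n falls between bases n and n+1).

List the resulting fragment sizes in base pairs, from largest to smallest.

Linear molecule, 5 cuts → 6 fragments:
  2178 − 0 = 2178 bp
  2584 − 2178 = 406 bp
  3530 − 2584 = 946 bp
  4058 − 3530 = 528 bp
  4320 − 4058 = 262 bp
  6094 − 4320 = 1774 bp
Sorted largest to smallest: 2178, 1774, 946, 528, 406, 262 bp.

2178, 1774, 946, 528, 406, 262 bp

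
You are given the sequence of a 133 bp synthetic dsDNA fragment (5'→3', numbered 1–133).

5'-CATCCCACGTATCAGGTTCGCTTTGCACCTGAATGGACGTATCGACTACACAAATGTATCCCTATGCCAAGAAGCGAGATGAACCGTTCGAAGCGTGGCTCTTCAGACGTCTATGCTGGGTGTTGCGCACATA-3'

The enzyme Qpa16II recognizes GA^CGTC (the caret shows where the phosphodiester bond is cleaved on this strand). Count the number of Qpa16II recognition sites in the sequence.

1

GACGTC occurs starting at position 106.
Qpa16II cuts at 1 site.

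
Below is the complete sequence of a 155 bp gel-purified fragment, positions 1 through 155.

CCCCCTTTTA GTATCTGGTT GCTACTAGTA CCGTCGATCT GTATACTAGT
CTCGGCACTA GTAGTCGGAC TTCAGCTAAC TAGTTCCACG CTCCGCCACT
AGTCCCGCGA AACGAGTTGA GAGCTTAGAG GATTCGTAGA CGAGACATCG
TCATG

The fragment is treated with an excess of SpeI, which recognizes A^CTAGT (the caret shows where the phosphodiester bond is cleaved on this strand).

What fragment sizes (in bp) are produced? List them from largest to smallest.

57, 24, 22, 21, 19, 12 bp

SpeI sites (ACTAGT) start at positions 24, 45, 57, 79, 98.
SpeI cuts after the first base of each site, so after positions 24, 45, 57, 79, 98.
Linear molecule, 5 cuts → 6 fragments:
  1–24 → 24 bp
  25–45 → 21 bp
  46–57 → 12 bp
  58–79 → 22 bp
  80–98 → 19 bp
  99–155 → 57 bp
Sorted largest to smallest: 57, 24, 22, 21, 19, 12 bp.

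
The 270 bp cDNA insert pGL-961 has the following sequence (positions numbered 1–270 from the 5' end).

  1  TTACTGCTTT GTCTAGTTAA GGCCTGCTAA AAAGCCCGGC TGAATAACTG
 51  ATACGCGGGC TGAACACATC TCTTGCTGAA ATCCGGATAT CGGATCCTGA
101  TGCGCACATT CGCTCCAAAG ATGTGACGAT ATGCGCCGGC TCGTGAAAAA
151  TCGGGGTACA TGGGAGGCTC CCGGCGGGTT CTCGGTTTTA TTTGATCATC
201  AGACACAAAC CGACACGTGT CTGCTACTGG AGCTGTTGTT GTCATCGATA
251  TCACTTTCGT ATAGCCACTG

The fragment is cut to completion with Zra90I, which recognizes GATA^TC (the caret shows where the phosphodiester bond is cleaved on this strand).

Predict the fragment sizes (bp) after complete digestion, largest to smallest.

Zra90I sites (GATATC) start at positions 86, 247.
Zra90I cuts after base 4 of each site, so after positions 89, 250.
Linear molecule, 2 cuts → 3 fragments:
  1–89 → 89 bp
  90–250 → 161 bp
  251–270 → 20 bp
Sorted largest to smallest: 161, 89, 20 bp.

161, 89, 20 bp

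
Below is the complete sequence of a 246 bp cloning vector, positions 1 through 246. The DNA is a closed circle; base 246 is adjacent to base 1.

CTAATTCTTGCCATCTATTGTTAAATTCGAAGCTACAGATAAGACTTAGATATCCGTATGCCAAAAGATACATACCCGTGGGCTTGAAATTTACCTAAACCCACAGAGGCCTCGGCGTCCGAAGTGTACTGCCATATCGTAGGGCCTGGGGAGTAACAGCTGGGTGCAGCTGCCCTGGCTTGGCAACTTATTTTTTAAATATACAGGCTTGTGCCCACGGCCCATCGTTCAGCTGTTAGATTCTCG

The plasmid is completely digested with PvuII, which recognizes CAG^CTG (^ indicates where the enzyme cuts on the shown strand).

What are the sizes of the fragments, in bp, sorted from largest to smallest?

PvuII sites (CAGCTG) start at positions 157, 167, 230.
PvuII cuts after base 3 of each site, so after positions 159, 169, 232.
Circular molecule, 3 cuts → 3 fragments:
  160–169 → 10 bp
  170–232 → 63 bp
  233–246 then 1–159 → 14 + 159 = 173 bp
Sorted largest to smallest: 173, 63, 10 bp.

173, 63, 10 bp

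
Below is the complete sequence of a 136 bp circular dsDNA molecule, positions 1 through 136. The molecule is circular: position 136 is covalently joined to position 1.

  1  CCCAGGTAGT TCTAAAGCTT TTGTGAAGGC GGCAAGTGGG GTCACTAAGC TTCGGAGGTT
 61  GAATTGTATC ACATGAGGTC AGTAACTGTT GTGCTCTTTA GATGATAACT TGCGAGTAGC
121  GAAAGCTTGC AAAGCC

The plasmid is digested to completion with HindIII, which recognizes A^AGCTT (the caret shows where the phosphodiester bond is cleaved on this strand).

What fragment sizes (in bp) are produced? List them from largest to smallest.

76, 32, 28 bp

HindIII sites (AAGCTT) start at positions 15, 47, 123.
HindIII cuts after the first base of each site, so after positions 15, 47, 123.
Circular molecule, 3 cuts → 3 fragments:
  16–47 → 32 bp
  48–123 → 76 bp
  124–136 then 1–15 → 13 + 15 = 28 bp
Sorted largest to smallest: 76, 32, 28 bp.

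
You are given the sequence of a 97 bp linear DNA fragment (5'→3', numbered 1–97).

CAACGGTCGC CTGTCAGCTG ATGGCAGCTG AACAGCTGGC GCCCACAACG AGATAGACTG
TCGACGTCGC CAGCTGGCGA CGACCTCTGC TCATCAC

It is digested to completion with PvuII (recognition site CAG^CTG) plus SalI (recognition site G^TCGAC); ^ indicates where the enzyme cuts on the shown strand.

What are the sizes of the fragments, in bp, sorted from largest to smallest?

25, 24, 17, 13, 10, 8 bp

PvuII sites (CAGCTG) start at positions 15, 25, 33, 71.
PvuII cuts after base 3 of each site, so after positions 17, 27, 35, 73.
The SalI site (GTCGAC) starts at position 60.
SalI cuts after the first base of each site, so after position 60.
Combined cut positions: 17, 27, 35, 60, 73.
Linear molecule, 5 cuts → 6 fragments:
  1–17 → 17 bp
  18–27 → 10 bp
  28–35 → 8 bp
  36–60 → 25 bp
  61–73 → 13 bp
  74–97 → 24 bp
Sorted largest to smallest: 25, 24, 17, 13, 10, 8 bp.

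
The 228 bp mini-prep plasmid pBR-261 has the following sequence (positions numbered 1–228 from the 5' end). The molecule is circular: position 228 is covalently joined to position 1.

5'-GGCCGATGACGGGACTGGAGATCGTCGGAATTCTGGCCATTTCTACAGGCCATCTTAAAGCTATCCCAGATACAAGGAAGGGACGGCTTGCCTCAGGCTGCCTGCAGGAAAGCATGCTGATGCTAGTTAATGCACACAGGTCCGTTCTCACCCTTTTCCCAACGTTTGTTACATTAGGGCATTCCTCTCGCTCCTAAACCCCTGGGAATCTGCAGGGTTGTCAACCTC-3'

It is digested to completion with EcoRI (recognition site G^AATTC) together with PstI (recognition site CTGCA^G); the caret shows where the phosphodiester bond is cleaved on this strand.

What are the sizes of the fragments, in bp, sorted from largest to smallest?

The EcoRI site (GAATTC) starts at position 28.
EcoRI cuts after the first base of each site, so after position 28.
PstI sites (CTGCAG) start at positions 102, 210.
PstI cuts after base 5 of each site (before the last base), so after positions 106, 214.
Combined cut positions: 28, 106, 214.
Circular molecule, 3 cuts → 3 fragments:
  29–106 → 78 bp
  107–214 → 108 bp
  215–228 then 1–28 → 14 + 28 = 42 bp
Sorted largest to smallest: 108, 78, 42 bp.

108, 78, 42 bp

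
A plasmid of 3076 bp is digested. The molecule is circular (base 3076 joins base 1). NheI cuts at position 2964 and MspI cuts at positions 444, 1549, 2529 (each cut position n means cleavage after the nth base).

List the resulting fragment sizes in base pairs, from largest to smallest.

1105, 980, 556, 435 bp

Combined cut positions (sorted): 444, 1549, 2529, 2964.
Circular molecule, 4 cuts → 4 fragments:
  1549 − 444 = 1105 bp
  2529 − 1549 = 980 bp
  2964 − 2529 = 435 bp
  wrap: 3076 − 2964 + 444 = 556 bp
Sorted largest to smallest: 1105, 980, 556, 435 bp.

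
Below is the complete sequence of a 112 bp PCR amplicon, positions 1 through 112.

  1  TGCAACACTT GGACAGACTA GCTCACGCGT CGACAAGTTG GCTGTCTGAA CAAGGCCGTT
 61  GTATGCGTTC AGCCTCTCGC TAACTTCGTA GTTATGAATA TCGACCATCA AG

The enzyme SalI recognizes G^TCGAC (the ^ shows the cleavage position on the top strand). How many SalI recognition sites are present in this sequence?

GTCGAC occurs starting at position 29.
SalI cuts at 1 site.

1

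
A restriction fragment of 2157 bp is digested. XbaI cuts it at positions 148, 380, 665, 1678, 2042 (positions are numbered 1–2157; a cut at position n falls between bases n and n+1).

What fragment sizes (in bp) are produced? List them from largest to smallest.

Linear molecule, 5 cuts → 6 fragments:
  148 − 0 = 148 bp
  380 − 148 = 232 bp
  665 − 380 = 285 bp
  1678 − 665 = 1013 bp
  2042 − 1678 = 364 bp
  2157 − 2042 = 115 bp
Sorted largest to smallest: 1013, 364, 285, 232, 148, 115 bp.

1013, 364, 285, 232, 148, 115 bp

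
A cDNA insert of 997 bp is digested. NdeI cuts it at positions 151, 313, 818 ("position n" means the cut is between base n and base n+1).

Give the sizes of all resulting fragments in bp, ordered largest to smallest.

505, 179, 162, 151 bp

Linear molecule, 3 cuts → 4 fragments:
  151 − 0 = 151 bp
  313 − 151 = 162 bp
  818 − 313 = 505 bp
  997 − 818 = 179 bp
Sorted largest to smallest: 505, 179, 162, 151 bp.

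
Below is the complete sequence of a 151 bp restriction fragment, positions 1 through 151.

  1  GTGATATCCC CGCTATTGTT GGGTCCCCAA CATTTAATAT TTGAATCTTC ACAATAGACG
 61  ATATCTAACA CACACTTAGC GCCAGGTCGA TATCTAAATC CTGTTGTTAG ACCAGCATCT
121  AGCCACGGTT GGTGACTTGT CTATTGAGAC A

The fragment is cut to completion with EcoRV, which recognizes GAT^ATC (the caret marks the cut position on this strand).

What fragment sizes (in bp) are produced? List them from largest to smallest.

60, 57, 29, 5 bp

EcoRV sites (GATATC) start at positions 3, 60, 89.
EcoRV cuts after base 3 of each site, so after positions 5, 62, 91.
Linear molecule, 3 cuts → 4 fragments:
  1–5 → 5 bp
  6–62 → 57 bp
  63–91 → 29 bp
  92–151 → 60 bp
Sorted largest to smallest: 60, 57, 29, 5 bp.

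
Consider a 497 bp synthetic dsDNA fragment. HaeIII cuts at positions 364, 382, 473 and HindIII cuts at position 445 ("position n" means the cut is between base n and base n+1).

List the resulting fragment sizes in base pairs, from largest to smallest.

364, 63, 28, 24, 18 bp

Combined cut positions (sorted): 364, 382, 445, 473.
Linear molecule, 4 cuts → 5 fragments:
  364 − 0 = 364 bp
  382 − 364 = 18 bp
  445 − 382 = 63 bp
  473 − 445 = 28 bp
  497 − 473 = 24 bp
Sorted largest to smallest: 364, 63, 28, 24, 18 bp.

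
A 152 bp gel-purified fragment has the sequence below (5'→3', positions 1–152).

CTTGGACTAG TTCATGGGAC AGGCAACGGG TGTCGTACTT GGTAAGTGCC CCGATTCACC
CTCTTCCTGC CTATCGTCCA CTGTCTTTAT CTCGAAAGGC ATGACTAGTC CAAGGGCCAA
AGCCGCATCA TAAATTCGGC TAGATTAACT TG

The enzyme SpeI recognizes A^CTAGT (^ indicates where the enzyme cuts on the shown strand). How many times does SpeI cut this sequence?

2

ACTAGT occurs starting at positions 6, 104.
SpeI cuts at 2 sites.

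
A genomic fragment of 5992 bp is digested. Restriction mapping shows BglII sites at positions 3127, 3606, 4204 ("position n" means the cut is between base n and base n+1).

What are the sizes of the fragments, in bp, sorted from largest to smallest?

3127, 1788, 598, 479 bp

Linear molecule, 3 cuts → 4 fragments:
  3127 − 0 = 3127 bp
  3606 − 3127 = 479 bp
  4204 − 3606 = 598 bp
  5992 − 4204 = 1788 bp
Sorted largest to smallest: 3127, 1788, 598, 479 bp.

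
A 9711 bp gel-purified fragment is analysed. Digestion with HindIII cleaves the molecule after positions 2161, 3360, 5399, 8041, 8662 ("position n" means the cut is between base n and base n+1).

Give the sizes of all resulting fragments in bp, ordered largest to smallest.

2642, 2161, 2039, 1199, 1049, 621 bp

Linear molecule, 5 cuts → 6 fragments:
  2161 − 0 = 2161 bp
  3360 − 2161 = 1199 bp
  5399 − 3360 = 2039 bp
  8041 − 5399 = 2642 bp
  8662 − 8041 = 621 bp
  9711 − 8662 = 1049 bp
Sorted largest to smallest: 2642, 2161, 2039, 1199, 1049, 621 bp.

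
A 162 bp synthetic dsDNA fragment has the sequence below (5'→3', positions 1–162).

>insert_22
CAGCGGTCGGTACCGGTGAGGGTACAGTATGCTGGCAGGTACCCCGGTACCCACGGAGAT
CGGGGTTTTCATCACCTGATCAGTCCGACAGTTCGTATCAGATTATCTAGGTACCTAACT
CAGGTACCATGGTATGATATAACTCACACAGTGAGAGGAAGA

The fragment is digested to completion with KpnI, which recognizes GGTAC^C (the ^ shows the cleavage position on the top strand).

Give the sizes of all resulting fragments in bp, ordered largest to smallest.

KpnI sites (GGTACC) start at positions 9, 38, 46, 110, 123.
KpnI cuts after base 5 of each site (before the last base), so after positions 13, 42, 50, 114, 127.
Linear molecule, 5 cuts → 6 fragments:
  1–13 → 13 bp
  14–42 → 29 bp
  43–50 → 8 bp
  51–114 → 64 bp
  115–127 → 13 bp
  128–162 → 35 bp
Sorted largest to smallest: 64, 35, 29, 13, 13, 8 bp.

64, 35, 29, 13, 13, 8 bp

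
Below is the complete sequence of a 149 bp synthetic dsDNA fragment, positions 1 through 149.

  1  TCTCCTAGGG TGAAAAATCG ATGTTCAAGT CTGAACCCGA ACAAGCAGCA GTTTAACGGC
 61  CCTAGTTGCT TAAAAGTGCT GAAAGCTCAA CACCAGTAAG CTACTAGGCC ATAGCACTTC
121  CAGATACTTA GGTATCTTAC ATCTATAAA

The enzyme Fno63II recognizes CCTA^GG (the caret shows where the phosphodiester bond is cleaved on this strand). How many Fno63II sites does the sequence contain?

1

CCTAGG occurs starting at position 4.
Fno63II cuts at 1 site.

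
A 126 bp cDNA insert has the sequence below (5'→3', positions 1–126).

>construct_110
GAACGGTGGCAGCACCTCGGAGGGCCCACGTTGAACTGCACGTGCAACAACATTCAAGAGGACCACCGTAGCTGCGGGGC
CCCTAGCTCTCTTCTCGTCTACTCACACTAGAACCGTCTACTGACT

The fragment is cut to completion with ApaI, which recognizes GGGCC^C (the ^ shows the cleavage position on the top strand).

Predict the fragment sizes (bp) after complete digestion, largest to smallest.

55, 45, 26 bp

ApaI sites (GGGCCC) start at positions 22, 77.
ApaI cuts after base 5 of each site (before the last base), so after positions 26, 81.
Linear molecule, 2 cuts → 3 fragments:
  1–26 → 26 bp
  27–81 → 55 bp
  82–126 → 45 bp
Sorted largest to smallest: 55, 45, 26 bp.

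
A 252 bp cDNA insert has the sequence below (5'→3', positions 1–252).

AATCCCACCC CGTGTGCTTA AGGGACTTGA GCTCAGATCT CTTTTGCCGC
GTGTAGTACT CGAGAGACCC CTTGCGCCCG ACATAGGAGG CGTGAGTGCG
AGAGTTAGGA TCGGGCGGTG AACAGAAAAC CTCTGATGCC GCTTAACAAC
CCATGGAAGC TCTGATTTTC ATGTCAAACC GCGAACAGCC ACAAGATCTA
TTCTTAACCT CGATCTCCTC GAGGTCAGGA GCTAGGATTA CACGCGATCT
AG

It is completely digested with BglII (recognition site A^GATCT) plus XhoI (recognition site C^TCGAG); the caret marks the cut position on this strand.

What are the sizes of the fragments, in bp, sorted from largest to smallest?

BglII sites (AGATCT) start at positions 35, 194.
BglII cuts after the first base of each site, so after positions 35, 194.
XhoI sites (CTCGAG) start at positions 59, 218.
XhoI cuts after the first base of each site, so after positions 59, 218.
Combined cut positions: 35, 59, 194, 218.
Linear molecule, 4 cuts → 5 fragments:
  1–35 → 35 bp
  36–59 → 24 bp
  60–194 → 135 bp
  195–218 → 24 bp
  219–252 → 34 bp
Sorted largest to smallest: 135, 35, 34, 24, 24 bp.

135, 35, 34, 24, 24 bp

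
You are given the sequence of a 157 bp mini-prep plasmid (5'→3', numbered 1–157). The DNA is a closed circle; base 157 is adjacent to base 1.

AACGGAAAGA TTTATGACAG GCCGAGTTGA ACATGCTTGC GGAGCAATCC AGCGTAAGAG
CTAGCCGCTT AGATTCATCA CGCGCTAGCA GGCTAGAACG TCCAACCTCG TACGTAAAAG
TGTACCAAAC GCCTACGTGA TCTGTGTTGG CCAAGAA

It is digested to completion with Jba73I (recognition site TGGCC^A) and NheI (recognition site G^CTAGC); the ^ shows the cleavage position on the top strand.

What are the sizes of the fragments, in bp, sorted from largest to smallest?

68, 65, 24 bp

The Jba73I site (TGGCCA) starts at position 148.
Jba73I cuts after base 5 of each site (before the last base), so after position 152.
NheI sites (GCTAGC) start at positions 60, 84.
NheI cuts after the first base of each site, so after positions 60, 84.
Combined cut positions: 60, 84, 152.
Circular molecule, 3 cuts → 3 fragments:
  61–84 → 24 bp
  85–152 → 68 bp
  153–157 then 1–60 → 5 + 60 = 65 bp
Sorted largest to smallest: 68, 65, 24 bp.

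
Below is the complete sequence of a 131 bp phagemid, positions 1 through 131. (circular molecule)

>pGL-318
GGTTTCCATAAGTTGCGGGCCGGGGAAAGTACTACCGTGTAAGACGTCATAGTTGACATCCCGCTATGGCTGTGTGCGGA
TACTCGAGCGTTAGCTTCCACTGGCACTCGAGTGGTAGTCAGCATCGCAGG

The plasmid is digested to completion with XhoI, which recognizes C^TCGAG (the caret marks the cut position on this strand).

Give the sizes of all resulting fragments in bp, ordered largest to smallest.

107, 24 bp

XhoI sites (CTCGAG) start at positions 83, 107.
XhoI cuts after the first base of each site, so after positions 83, 107.
Circular molecule, 2 cuts → 2 fragments:
  84–107 → 24 bp
  108–131 then 1–83 → 24 + 83 = 107 bp
Sorted largest to smallest: 107, 24 bp.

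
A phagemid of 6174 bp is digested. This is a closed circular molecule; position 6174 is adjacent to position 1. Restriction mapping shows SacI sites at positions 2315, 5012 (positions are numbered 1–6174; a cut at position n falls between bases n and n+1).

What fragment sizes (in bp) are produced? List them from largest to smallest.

3477, 2697 bp

Circular molecule, 2 cuts → 2 fragments:
  5012 − 2315 = 2697 bp
  wrap: 6174 − 5012 + 2315 = 3477 bp
Sorted largest to smallest: 3477, 2697 bp.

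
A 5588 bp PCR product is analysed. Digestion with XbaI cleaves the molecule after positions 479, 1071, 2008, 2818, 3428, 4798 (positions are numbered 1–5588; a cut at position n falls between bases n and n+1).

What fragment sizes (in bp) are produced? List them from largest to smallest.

Linear molecule, 6 cuts → 7 fragments:
  479 − 0 = 479 bp
  1071 − 479 = 592 bp
  2008 − 1071 = 937 bp
  2818 − 2008 = 810 bp
  3428 − 2818 = 610 bp
  4798 − 3428 = 1370 bp
  5588 − 4798 = 790 bp
Sorted largest to smallest: 1370, 937, 810, 790, 610, 592, 479 bp.

1370, 937, 810, 790, 610, 592, 479 bp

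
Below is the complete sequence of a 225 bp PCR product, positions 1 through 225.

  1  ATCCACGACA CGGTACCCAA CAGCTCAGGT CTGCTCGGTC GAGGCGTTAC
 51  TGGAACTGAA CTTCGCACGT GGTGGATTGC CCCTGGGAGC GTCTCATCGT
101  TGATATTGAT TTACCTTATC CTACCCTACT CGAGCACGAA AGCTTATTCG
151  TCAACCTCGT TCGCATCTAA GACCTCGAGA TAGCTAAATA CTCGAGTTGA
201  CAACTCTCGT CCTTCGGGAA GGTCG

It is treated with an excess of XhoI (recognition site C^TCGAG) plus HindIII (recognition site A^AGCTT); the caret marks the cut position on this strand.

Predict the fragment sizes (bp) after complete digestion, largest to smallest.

129, 34, 34, 17, 11 bp

XhoI sites (CTCGAG) start at positions 129, 174, 191.
XhoI cuts after the first base of each site, so after positions 129, 174, 191.
The HindIII site (AAGCTT) starts at position 140.
HindIII cuts after the first base of each site, so after position 140.
Combined cut positions: 129, 140, 174, 191.
Linear molecule, 4 cuts → 5 fragments:
  1–129 → 129 bp
  130–140 → 11 bp
  141–174 → 34 bp
  175–191 → 17 bp
  192–225 → 34 bp
Sorted largest to smallest: 129, 34, 34, 17, 11 bp.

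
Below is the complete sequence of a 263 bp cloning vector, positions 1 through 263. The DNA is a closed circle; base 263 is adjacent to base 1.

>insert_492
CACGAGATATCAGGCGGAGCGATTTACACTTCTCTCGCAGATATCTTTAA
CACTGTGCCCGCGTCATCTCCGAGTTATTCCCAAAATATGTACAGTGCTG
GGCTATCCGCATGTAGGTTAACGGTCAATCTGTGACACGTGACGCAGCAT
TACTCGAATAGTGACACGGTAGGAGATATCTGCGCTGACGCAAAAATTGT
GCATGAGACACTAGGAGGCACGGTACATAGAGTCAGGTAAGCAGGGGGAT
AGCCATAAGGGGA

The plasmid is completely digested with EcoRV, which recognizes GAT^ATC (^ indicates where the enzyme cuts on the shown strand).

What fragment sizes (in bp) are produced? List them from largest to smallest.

135, 94, 34 bp

EcoRV sites (GATATC) start at positions 6, 40, 175.
EcoRV cuts after base 3 of each site, so after positions 8, 42, 177.
Circular molecule, 3 cuts → 3 fragments:
  9–42 → 34 bp
  43–177 → 135 bp
  178–263 then 1–8 → 86 + 8 = 94 bp
Sorted largest to smallest: 135, 94, 34 bp.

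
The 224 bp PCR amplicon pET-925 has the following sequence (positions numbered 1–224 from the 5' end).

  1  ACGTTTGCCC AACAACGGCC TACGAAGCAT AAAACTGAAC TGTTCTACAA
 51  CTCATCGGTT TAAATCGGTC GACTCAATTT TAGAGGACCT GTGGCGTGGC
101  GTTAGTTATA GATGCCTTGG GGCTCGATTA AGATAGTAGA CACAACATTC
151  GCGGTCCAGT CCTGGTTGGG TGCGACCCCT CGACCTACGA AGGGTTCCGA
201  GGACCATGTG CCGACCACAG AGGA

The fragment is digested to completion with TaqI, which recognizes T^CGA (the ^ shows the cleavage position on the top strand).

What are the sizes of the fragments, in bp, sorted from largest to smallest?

TaqI sites (TCGA) start at positions 69, 124, 180.
TaqI cuts after the first base of each site, so after positions 69, 124, 180.
Linear molecule, 3 cuts → 4 fragments:
  1–69 → 69 bp
  70–124 → 55 bp
  125–180 → 56 bp
  181–224 → 44 bp
Sorted largest to smallest: 69, 56, 55, 44 bp.

69, 56, 55, 44 bp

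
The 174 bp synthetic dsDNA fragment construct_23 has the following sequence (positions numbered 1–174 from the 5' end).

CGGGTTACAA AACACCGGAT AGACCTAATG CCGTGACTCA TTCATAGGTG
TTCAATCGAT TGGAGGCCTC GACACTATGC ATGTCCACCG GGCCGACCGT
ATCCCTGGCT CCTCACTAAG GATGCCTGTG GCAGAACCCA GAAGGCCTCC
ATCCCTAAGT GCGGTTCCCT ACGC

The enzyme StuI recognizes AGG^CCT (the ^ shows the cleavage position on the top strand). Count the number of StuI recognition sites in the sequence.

AGGCCT occurs starting at positions 64, 143.
StuI cuts at 2 sites.

2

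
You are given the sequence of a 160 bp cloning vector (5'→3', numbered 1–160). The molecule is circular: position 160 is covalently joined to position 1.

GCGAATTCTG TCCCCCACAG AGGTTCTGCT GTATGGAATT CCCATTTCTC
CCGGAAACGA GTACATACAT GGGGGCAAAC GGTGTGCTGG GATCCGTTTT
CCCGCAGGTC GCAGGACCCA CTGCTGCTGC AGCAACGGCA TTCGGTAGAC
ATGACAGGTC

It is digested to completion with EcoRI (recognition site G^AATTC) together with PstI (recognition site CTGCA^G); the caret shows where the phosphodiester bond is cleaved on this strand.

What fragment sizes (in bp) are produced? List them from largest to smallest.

EcoRI sites (GAATTC) start at positions 3, 36.
EcoRI cuts after the first base of each site, so after positions 3, 36.
The PstI site (CTGCAG) starts at position 127.
PstI cuts after base 5 of each site (before the last base), so after position 131.
Combined cut positions: 3, 36, 131.
Circular molecule, 3 cuts → 3 fragments:
  4–36 → 33 bp
  37–131 → 95 bp
  132–160 then 1–3 → 29 + 3 = 32 bp
Sorted largest to smallest: 95, 33, 32 bp.

95, 33, 32 bp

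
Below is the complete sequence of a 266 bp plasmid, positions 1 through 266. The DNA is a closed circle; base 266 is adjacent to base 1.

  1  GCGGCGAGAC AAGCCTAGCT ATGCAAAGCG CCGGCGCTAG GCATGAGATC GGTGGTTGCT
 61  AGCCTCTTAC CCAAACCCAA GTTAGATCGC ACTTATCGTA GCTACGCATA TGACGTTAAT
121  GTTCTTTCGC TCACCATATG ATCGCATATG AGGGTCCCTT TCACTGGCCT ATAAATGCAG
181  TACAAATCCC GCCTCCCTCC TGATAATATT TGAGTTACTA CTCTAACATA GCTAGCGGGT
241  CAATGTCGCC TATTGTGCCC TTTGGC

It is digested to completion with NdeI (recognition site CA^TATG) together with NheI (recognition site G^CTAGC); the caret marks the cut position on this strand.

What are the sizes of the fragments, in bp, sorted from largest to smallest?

93, 85, 50, 28, 10 bp

NdeI sites (CATATG) start at positions 107, 135, 145.
NdeI cuts after base 2 of each site, so after positions 108, 136, 146.
NheI sites (GCTAGC) start at positions 58, 231.
NheI cuts after the first base of each site, so after positions 58, 231.
Combined cut positions: 58, 108, 136, 146, 231.
Circular molecule, 5 cuts → 5 fragments:
  59–108 → 50 bp
  109–136 → 28 bp
  137–146 → 10 bp
  147–231 → 85 bp
  232–266 then 1–58 → 35 + 58 = 93 bp
Sorted largest to smallest: 93, 85, 50, 28, 10 bp.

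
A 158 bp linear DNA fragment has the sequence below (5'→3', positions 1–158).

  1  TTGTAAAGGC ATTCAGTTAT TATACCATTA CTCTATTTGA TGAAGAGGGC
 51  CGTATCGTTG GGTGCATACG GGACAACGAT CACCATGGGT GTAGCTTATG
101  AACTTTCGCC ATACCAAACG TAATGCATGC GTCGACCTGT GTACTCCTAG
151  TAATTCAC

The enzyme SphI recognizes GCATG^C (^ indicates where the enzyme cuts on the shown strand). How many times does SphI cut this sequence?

1

GCATGC occurs starting at position 125.
SphI cuts at 1 site.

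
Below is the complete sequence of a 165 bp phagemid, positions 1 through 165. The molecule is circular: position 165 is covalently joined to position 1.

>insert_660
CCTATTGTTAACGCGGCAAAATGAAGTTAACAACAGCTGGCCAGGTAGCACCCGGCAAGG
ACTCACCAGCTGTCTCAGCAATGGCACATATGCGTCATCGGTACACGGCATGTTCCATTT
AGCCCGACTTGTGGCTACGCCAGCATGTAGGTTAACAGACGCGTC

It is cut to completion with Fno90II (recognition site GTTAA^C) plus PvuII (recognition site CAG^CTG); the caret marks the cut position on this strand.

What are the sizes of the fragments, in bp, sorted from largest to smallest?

Fno90II sites (GTTAAC) start at positions 7, 26, 151.
Fno90II cuts after base 5 of each site (before the last base), so after positions 11, 30, 155.
PvuII sites (CAGCTG) start at positions 34, 67.
PvuII cuts after base 3 of each site, so after positions 36, 69.
Combined cut positions: 11, 30, 36, 69, 155.
Circular molecule, 5 cuts → 5 fragments:
  12–30 → 19 bp
  31–36 → 6 bp
  37–69 → 33 bp
  70–155 → 86 bp
  156–165 then 1–11 → 10 + 11 = 21 bp
Sorted largest to smallest: 86, 33, 21, 19, 6 bp.

86, 33, 21, 19, 6 bp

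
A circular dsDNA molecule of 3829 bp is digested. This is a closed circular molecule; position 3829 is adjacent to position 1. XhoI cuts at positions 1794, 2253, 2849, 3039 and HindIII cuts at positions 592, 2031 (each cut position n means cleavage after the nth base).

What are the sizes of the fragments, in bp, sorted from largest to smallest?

1382, 1202, 596, 237, 222, 190 bp

Combined cut positions (sorted): 592, 1794, 2031, 2253, 2849, 3039.
Circular molecule, 6 cuts → 6 fragments:
  1794 − 592 = 1202 bp
  2031 − 1794 = 237 bp
  2253 − 2031 = 222 bp
  2849 − 2253 = 596 bp
  3039 − 2849 = 190 bp
  wrap: 3829 − 3039 + 592 = 1382 bp
Sorted largest to smallest: 1382, 1202, 596, 237, 222, 190 bp.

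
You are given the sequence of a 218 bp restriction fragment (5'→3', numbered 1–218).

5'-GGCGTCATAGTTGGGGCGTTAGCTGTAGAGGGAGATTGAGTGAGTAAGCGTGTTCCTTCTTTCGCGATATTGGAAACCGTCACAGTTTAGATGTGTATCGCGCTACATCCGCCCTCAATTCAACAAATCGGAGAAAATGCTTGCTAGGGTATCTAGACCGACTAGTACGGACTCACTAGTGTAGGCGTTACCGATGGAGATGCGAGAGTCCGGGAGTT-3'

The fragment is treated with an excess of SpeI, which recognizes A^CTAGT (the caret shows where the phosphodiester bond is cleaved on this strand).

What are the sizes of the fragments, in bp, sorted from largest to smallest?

SpeI sites (ACTAGT) start at positions 161, 175.
SpeI cuts after the first base of each site, so after positions 161, 175.
Linear molecule, 2 cuts → 3 fragments:
  1–161 → 161 bp
  162–175 → 14 bp
  176–218 → 43 bp
Sorted largest to smallest: 161, 43, 14 bp.

161, 43, 14 bp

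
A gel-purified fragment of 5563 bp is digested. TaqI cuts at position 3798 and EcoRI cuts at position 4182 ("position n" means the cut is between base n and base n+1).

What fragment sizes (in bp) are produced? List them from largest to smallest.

3798, 1381, 384 bp

Combined cut positions (sorted): 3798, 4182.
Linear molecule, 2 cuts → 3 fragments:
  3798 − 0 = 3798 bp
  4182 − 3798 = 384 bp
  5563 − 4182 = 1381 bp
Sorted largest to smallest: 3798, 1381, 384 bp.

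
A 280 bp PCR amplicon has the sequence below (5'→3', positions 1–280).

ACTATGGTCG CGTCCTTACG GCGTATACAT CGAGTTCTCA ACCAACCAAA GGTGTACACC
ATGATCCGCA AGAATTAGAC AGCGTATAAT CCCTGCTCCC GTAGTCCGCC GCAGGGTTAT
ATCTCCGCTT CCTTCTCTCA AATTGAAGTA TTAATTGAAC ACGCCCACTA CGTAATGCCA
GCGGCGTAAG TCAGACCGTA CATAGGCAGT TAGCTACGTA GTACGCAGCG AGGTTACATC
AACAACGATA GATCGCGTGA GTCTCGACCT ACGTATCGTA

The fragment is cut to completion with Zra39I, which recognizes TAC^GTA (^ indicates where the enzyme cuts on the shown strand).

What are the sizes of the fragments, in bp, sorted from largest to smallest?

Zra39I sites (TACGTA) start at positions 169, 215, 270.
Zra39I cuts after base 3 of each site, so after positions 171, 217, 272.
Linear molecule, 3 cuts → 4 fragments:
  1–171 → 171 bp
  172–217 → 46 bp
  218–272 → 55 bp
  273–280 → 8 bp
Sorted largest to smallest: 171, 55, 46, 8 bp.

171, 55, 46, 8 bp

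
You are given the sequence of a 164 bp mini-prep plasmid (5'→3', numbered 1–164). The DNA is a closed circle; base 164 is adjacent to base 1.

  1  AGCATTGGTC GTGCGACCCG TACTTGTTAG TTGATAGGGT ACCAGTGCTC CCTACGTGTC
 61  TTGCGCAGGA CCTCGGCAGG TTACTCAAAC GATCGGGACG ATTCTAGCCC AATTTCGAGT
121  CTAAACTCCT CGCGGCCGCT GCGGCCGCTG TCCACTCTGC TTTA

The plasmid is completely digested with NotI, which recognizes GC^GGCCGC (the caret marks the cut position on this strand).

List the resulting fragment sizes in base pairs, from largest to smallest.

NotI sites (GCGGCCGC) start at positions 132, 141.
NotI cuts after base 2 of each site, so after positions 133, 142.
Circular molecule, 2 cuts → 2 fragments:
  134–142 → 9 bp
  143–164 then 1–133 → 22 + 133 = 155 bp
Sorted largest to smallest: 155, 9 bp.

155, 9 bp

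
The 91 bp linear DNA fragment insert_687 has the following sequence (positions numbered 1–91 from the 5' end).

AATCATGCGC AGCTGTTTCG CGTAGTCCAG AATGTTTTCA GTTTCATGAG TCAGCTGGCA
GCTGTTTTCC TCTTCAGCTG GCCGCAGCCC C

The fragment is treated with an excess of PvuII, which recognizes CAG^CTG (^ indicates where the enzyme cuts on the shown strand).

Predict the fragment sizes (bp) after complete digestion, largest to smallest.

42, 16, 14, 12, 7 bp

PvuII sites (CAGCTG) start at positions 10, 52, 59, 75.
PvuII cuts after base 3 of each site, so after positions 12, 54, 61, 77.
Linear molecule, 4 cuts → 5 fragments:
  1–12 → 12 bp
  13–54 → 42 bp
  55–61 → 7 bp
  62–77 → 16 bp
  78–91 → 14 bp
Sorted largest to smallest: 42, 16, 14, 12, 7 bp.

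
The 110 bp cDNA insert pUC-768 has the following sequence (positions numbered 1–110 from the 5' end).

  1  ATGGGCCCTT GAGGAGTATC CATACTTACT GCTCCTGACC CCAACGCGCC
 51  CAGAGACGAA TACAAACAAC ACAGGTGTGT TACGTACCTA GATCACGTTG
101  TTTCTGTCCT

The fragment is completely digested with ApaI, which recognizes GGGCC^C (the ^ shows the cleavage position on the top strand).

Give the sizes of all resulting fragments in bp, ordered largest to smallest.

103, 7 bp

The ApaI site (GGGCCC) starts at position 3.
ApaI cuts after base 5 of each site (before the last base), so after position 7.
Linear molecule, 1 cut → 2 fragments:
  1–7 → 7 bp
  8–110 → 103 bp
Sorted largest to smallest: 103, 7 bp.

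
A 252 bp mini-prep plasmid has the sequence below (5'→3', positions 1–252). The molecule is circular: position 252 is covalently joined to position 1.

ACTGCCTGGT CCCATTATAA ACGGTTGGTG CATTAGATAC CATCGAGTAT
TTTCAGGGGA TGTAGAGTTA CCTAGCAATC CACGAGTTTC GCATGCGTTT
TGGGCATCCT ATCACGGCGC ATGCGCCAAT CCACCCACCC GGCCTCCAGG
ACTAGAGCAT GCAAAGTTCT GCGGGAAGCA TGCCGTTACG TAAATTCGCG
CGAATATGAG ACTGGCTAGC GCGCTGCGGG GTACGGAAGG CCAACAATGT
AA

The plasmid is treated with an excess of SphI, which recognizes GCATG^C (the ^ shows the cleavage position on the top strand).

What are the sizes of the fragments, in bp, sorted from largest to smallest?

SphI sites (GCATGC) start at positions 91, 119, 157, 178.
SphI cuts after base 5 of each site (before the last base), so after positions 95, 123, 161, 182.
Circular molecule, 4 cuts → 4 fragments:
  96–123 → 28 bp
  124–161 → 38 bp
  162–182 → 21 bp
  183–252 then 1–95 → 70 + 95 = 165 bp
Sorted largest to smallest: 165, 38, 28, 21 bp.

165, 38, 28, 21 bp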